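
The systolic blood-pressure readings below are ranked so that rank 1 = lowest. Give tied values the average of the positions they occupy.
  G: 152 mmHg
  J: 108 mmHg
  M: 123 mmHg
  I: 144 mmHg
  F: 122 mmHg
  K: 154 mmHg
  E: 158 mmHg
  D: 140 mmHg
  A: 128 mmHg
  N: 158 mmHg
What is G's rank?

7

Sorted (ascending): 108, 122, 123, 128, 140, 144, 152, 154, 158, 158
The 2 values of 158 occupy positions 9–10 → average rank (9+10)/2 = 9.5.
G has value 152 mmHg → rank 7.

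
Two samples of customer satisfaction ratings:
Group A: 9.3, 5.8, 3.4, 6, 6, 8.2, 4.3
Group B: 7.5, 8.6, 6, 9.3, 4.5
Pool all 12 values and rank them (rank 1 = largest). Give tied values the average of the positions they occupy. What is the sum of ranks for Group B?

Sorted (descending): 9.3, 9.3, 8.6, 8.2, 7.5, 6, 6, 6, 5.8, 4.5, 4.3, 3.4
The 2 values of 9.3 occupy positions 1–2 → average rank (1+2)/2 = 1.5.
The 3 values of 6 occupy positions 6–8 → average rank 7.
Group B values → pooled ranks: 7.5→5, 8.6→3, 6→7, 9.3→1.5, 4.5→10
Rank sum = 5 + 3 + 7 + 1.5 + 10 = 26.5

26.5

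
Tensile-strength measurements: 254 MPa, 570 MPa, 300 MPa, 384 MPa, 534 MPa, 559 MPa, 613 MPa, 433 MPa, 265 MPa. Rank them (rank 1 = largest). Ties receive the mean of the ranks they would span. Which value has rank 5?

Sorted (descending): 613, 570, 559, 534, 433, 384, 300, 265, 254
No ties — each value takes its position as its rank.
Rank 5 → value 433.

433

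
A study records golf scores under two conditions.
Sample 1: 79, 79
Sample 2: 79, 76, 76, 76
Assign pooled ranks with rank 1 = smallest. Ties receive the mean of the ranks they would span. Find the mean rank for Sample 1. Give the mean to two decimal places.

Sorted (ascending): 76, 76, 76, 79, 79, 79
The 3 values of 76 occupy positions 1–3 → average rank 2.
The 3 values of 79 occupy positions 4–6 → average rank 5.
Sample 1 values → pooled ranks: 79→5, 79→5
Mean rank = (5 + 5) / 2 = 5.00

5.00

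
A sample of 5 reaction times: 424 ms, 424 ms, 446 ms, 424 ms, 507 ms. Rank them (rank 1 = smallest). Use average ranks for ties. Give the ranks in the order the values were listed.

2, 2, 4, 2, 5

Sorted (ascending): 424, 424, 424, 446, 507
The 3 values of 424 occupy positions 1–3 → average rank 2.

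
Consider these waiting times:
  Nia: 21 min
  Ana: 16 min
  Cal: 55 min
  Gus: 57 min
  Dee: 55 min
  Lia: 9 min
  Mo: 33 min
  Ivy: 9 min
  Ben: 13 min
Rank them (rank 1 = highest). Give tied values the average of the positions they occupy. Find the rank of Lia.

Sorted (descending): 57, 55, 55, 33, 21, 16, 13, 9, 9
The 2 values of 55 occupy positions 2–3 → average rank (2+3)/2 = 2.5.
The 2 values of 9 occupy positions 8–9 → average rank (8+9)/2 = 8.5.
Lia has value 9 min → rank 8.5.

8.5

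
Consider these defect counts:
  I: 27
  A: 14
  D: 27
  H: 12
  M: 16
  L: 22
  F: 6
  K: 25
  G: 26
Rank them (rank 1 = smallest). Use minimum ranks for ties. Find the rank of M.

Sorted (ascending): 6, 12, 14, 16, 22, 25, 26, 27, 27
The 2 values of 27 occupy positions 8–9 → each gets rank 8.
M has value 16 → rank 4.

4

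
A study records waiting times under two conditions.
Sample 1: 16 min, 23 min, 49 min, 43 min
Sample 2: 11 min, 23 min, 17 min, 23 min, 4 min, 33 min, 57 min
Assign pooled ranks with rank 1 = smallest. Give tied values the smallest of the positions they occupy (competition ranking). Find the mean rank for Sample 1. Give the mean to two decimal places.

6.75

Sorted (ascending): 4, 11, 16, 17, 23, 23, 23, 33, 43, 49, 57
The 3 values of 23 occupy positions 5–7 → each gets rank 5.
Sample 1 values → pooled ranks: 16→3, 23→5, 49→10, 43→9
Mean rank = (3 + 5 + 10 + 9) / 4 = 6.75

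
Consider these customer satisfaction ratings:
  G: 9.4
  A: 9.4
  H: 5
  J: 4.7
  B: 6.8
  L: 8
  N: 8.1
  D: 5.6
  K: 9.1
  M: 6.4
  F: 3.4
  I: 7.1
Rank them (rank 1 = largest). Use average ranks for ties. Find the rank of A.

1.5

Sorted (descending): 9.4, 9.4, 9.1, 8.1, 8, 7.1, 6.8, 6.4, 5.6, 5, 4.7, 3.4
The 2 values of 9.4 occupy positions 1–2 → average rank (1+2)/2 = 1.5.
A has value 9.4 → rank 1.5.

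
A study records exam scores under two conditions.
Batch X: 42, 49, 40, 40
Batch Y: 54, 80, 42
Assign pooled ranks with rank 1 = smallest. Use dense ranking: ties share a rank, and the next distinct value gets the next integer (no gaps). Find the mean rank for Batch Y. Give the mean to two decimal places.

Sorted (ascending): 40, 40, 42, 42, 49, 54, 80
The 2 values of 40 share dense rank 1.
The 2 values of 42 share dense rank 2.
Remaining distinct values take the next consecutive integers.
Batch Y values → pooled ranks: 54→4, 80→5, 42→2
Mean rank = (4 + 5 + 2) / 3 = 3.67

3.67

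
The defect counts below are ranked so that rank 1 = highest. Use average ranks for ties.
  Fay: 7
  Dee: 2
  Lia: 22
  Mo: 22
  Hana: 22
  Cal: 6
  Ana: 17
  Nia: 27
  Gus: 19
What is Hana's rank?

3

Sorted (descending): 27, 22, 22, 22, 19, 17, 7, 6, 2
The 3 values of 22 occupy positions 2–4 → average rank 3.
Hana has value 22 → rank 3.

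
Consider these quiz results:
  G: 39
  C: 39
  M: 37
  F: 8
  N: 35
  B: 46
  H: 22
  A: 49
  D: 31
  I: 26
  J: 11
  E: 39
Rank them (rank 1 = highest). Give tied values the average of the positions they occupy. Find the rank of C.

Sorted (descending): 49, 46, 39, 39, 39, 37, 35, 31, 26, 22, 11, 8
The 3 values of 39 occupy positions 3–5 → average rank 4.
C has value 39 → rank 4.

4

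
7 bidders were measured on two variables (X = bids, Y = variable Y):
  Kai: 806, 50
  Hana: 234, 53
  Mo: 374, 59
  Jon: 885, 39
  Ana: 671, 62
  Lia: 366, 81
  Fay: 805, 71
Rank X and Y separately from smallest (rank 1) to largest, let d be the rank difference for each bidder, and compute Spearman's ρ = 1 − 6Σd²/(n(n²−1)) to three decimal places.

Ranks of variable 1: 6, 1, 3, 7, 4, 2, 5
Ranks of variable 2: 2, 3, 4, 1, 5, 7, 6
d = r₁ − r₂: 4, -2, -1, 6, -1, -5, -1
d²: 16, 4, 1, 36, 1, 25, 1; Σd² = 84
ρ = 1 − 6·84/(7·48) = 1 − 504/336 = -0.500

-0.500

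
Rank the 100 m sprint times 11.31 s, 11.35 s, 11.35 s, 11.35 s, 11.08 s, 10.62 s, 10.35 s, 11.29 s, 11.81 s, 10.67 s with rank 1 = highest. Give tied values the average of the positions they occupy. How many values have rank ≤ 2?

Sorted (descending): 11.81, 11.35, 11.35, 11.35, 11.31, 11.29, 11.08, 10.67, 10.62, 10.35
The 3 values of 11.35 occupy positions 2–4 → average rank 3.
Ranks ≤ 2: {1} → 1 value.

1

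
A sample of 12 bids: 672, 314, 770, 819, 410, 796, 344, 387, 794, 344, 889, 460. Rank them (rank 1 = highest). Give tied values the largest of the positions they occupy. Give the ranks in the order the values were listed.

6, 12, 5, 2, 8, 3, 11, 9, 4, 11, 1, 7

Sorted (descending): 889, 819, 796, 794, 770, 672, 460, 410, 387, 344, 344, 314
The 2 values of 344 occupy positions 10–11 → each gets rank 11.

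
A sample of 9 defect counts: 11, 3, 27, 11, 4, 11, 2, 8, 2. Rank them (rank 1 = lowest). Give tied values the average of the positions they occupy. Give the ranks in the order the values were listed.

7, 3, 9, 7, 4, 7, 1.5, 5, 1.5

Sorted (ascending): 2, 2, 3, 4, 8, 11, 11, 11, 27
The 2 values of 2 occupy positions 1–2 → average rank (1+2)/2 = 1.5.
The 3 values of 11 occupy positions 6–8 → average rank 7.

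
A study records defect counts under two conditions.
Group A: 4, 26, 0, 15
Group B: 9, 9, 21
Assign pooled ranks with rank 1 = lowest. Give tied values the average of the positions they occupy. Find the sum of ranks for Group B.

13

Sorted (ascending): 0, 4, 9, 9, 15, 21, 26
The 2 values of 9 occupy positions 3–4 → average rank (3+4)/2 = 3.5.
Group B values → pooled ranks: 9→3.5, 9→3.5, 21→6
Rank sum = 3.5 + 3.5 + 6 = 13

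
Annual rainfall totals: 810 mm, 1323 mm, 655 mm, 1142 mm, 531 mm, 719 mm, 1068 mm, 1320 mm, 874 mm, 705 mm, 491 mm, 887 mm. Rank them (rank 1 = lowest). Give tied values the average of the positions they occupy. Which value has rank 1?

Sorted (ascending): 491, 531, 655, 705, 719, 810, 874, 887, 1068, 1142, 1320, 1323
No ties — each value takes its position as its rank.
Rank 1 → value 491.

491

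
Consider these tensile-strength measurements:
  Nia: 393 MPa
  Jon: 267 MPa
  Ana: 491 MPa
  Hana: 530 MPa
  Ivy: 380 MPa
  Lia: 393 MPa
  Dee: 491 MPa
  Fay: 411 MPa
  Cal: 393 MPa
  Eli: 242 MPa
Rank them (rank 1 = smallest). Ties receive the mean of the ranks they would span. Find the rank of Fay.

7

Sorted (ascending): 242, 267, 380, 393, 393, 393, 411, 491, 491, 530
The 3 values of 393 occupy positions 4–6 → average rank 5.
The 2 values of 491 occupy positions 8–9 → average rank (8+9)/2 = 8.5.
Fay has value 411 MPa → rank 7.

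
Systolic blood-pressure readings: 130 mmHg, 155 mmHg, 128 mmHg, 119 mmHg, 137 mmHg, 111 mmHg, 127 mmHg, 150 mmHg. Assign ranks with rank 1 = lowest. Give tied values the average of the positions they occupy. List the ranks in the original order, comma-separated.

5, 8, 4, 2, 6, 1, 3, 7

Sorted (ascending): 111, 119, 127, 128, 130, 137, 150, 155
No ties — each value takes its position as its rank.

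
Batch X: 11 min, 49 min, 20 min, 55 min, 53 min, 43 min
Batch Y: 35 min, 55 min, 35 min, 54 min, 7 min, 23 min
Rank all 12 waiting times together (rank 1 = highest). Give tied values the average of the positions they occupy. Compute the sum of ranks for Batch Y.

40.5

Sorted (descending): 55, 55, 54, 53, 49, 43, 35, 35, 23, 20, 11, 7
The 2 values of 55 occupy positions 1–2 → average rank (1+2)/2 = 1.5.
The 2 values of 35 occupy positions 7–8 → average rank (7+8)/2 = 7.5.
Batch Y values → pooled ranks: 35→7.5, 55→1.5, 35→7.5, 54→3, 7→12, 23→9
Rank sum = 7.5 + 1.5 + 7.5 + 3 + 12 + 9 = 40.5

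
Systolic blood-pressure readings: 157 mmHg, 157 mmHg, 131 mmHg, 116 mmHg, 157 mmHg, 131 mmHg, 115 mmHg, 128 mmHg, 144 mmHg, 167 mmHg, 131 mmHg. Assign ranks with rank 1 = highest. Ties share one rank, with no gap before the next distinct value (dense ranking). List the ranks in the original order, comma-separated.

Sorted (descending): 167, 157, 157, 157, 144, 131, 131, 131, 128, 116, 115
The 3 values of 157 share dense rank 2.
The 3 values of 131 share dense rank 4.
Remaining distinct values take the next consecutive integers.

2, 2, 4, 6, 2, 4, 7, 5, 3, 1, 4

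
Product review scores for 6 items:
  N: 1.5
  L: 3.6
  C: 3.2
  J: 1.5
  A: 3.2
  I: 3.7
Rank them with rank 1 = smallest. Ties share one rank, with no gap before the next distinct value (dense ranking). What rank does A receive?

2

Sorted (ascending): 1.5, 1.5, 3.2, 3.2, 3.6, 3.7
The 2 values of 1.5 share dense rank 1.
The 2 values of 3.2 share dense rank 2.
Remaining distinct values take the next consecutive integers.
A has value 3.2 → rank 2.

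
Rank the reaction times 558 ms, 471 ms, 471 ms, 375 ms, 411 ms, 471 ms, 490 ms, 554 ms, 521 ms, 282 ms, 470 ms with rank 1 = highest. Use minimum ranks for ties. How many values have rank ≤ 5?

7

Sorted (descending): 558, 554, 521, 490, 471, 471, 471, 470, 411, 375, 282
The 3 values of 471 occupy positions 5–7 → each gets rank 5.
Ranks ≤ 5: {1, 2, 3, 4, 5, 5, 5} → 7 values.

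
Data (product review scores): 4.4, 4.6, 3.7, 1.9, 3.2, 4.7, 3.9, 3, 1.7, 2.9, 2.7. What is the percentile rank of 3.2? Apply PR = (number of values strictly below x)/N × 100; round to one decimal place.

N = 11.
Strictly below 3.2: 5. Equal to 3.2: 1.
PR = 5/11 × 100 = 45.5

45.5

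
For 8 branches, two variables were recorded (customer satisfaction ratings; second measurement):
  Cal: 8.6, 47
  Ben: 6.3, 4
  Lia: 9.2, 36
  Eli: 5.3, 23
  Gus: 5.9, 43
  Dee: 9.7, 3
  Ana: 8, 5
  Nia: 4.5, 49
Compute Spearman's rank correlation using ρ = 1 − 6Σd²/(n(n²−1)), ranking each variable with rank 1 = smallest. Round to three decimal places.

-0.476

Ranks of variable 1: 6, 4, 7, 2, 3, 8, 5, 1
Ranks of variable 2: 7, 2, 5, 4, 6, 1, 3, 8
d = r₁ − r₂: -1, 2, 2, -2, -3, 7, 2, -7
d²: 1, 4, 4, 4, 9, 49, 4, 49; Σd² = 124
ρ = 1 − 6·124/(8·63) = 1 − 744/504 = -0.476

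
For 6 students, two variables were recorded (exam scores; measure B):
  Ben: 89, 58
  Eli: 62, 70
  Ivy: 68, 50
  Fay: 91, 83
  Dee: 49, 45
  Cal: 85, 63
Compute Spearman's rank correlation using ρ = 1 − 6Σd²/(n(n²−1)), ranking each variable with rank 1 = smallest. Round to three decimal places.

Ranks of variable 1: 5, 2, 3, 6, 1, 4
Ranks of variable 2: 3, 5, 2, 6, 1, 4
d = r₁ − r₂: 2, -3, 1, 0, 0, 0
d²: 4, 9, 1, 0, 0, 0; Σd² = 14
ρ = 1 − 6·14/(6·35) = 1 − 84/210 = 0.600

0.600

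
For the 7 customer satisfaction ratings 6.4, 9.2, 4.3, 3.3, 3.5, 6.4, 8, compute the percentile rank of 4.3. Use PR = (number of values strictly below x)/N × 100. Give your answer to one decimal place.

28.6

N = 7.
Strictly below 4.3: 2. Equal to 4.3: 1.
PR = 2/7 × 100 = 28.6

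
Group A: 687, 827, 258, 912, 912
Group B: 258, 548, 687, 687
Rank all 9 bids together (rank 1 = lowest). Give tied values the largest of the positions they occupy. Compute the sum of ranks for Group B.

Sorted (ascending): 258, 258, 548, 687, 687, 687, 827, 912, 912
The 2 values of 258 occupy positions 1–2 → each gets rank 2.
The 3 values of 687 occupy positions 4–6 → each gets rank 6.
The 2 values of 912 occupy positions 8–9 → each gets rank 9.
Group B values → pooled ranks: 258→2, 548→3, 687→6, 687→6
Rank sum = 2 + 3 + 6 + 6 = 17

17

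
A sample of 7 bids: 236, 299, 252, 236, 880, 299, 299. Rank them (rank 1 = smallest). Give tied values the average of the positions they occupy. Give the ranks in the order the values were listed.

1.5, 5, 3, 1.5, 7, 5, 5

Sorted (ascending): 236, 236, 252, 299, 299, 299, 880
The 2 values of 236 occupy positions 1–2 → average rank (1+2)/2 = 1.5.
The 3 values of 299 occupy positions 4–6 → average rank 5.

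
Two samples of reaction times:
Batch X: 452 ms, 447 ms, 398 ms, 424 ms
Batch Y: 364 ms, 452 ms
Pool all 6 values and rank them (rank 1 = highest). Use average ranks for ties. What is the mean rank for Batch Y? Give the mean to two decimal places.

3.75

Sorted (descending): 452, 452, 447, 424, 398, 364
The 2 values of 452 occupy positions 1–2 → average rank (1+2)/2 = 1.5.
Batch Y values → pooled ranks: 364→6, 452→1.5
Mean rank = (6 + 1.5) / 2 = 3.75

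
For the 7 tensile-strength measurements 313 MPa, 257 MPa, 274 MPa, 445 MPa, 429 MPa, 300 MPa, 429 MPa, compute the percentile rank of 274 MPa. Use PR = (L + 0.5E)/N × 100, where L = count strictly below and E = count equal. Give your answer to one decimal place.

21.4

N = 7.
Strictly below 274: 1. Equal to 274: 1.
PR = (1 + 0.5·1)/7 × 100 = 21.4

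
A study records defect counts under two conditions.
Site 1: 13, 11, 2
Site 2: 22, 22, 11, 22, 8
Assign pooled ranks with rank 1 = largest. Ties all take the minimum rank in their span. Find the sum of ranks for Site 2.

Sorted (descending): 22, 22, 22, 13, 11, 11, 8, 2
The 3 values of 22 occupy positions 1–3 → each gets rank 1.
The 2 values of 11 occupy positions 5–6 → each gets rank 5.
Site 2 values → pooled ranks: 22→1, 22→1, 11→5, 22→1, 8→7
Rank sum = 1 + 1 + 5 + 1 + 7 = 15

15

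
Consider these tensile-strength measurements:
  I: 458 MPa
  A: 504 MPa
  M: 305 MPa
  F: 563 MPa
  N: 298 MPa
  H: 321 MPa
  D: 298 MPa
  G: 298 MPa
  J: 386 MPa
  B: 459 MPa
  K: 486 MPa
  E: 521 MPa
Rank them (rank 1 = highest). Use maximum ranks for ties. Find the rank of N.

Sorted (descending): 563, 521, 504, 486, 459, 458, 386, 321, 305, 298, 298, 298
The 3 values of 298 occupy positions 10–12 → each gets rank 12.
N has value 298 MPa → rank 12.

12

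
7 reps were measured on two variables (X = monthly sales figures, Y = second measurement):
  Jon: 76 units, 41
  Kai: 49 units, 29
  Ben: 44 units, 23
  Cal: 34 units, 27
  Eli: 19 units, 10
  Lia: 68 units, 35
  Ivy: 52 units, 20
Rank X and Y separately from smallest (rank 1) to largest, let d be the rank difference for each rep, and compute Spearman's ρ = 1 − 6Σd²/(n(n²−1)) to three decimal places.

Ranks of variable 1: 7, 4, 3, 2, 1, 6, 5
Ranks of variable 2: 7, 5, 3, 4, 1, 6, 2
d = r₁ − r₂: 0, -1, 0, -2, 0, 0, 3
d²: 0, 1, 0, 4, 0, 0, 9; Σd² = 14
ρ = 1 − 6·14/(7·48) = 1 − 84/336 = 0.750

0.750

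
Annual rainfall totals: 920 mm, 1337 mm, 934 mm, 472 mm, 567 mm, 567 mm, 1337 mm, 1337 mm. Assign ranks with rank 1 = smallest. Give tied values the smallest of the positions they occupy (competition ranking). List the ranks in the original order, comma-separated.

Sorted (ascending): 472, 567, 567, 920, 934, 1337, 1337, 1337
The 2 values of 567 occupy positions 2–3 → each gets rank 2.
The 3 values of 1337 occupy positions 6–8 → each gets rank 6.

4, 6, 5, 1, 2, 2, 6, 6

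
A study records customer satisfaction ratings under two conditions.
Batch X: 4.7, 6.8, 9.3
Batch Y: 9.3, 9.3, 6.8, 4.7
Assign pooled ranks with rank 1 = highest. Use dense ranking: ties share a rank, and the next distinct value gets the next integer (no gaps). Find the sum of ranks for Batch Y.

Sorted (descending): 9.3, 9.3, 9.3, 6.8, 6.8, 4.7, 4.7
The 3 values of 9.3 share dense rank 1.
The 2 values of 6.8 share dense rank 2.
The 2 values of 4.7 share dense rank 3.
Batch Y values → pooled ranks: 9.3→1, 9.3→1, 6.8→2, 4.7→3
Rank sum = 1 + 1 + 2 + 3 = 7

7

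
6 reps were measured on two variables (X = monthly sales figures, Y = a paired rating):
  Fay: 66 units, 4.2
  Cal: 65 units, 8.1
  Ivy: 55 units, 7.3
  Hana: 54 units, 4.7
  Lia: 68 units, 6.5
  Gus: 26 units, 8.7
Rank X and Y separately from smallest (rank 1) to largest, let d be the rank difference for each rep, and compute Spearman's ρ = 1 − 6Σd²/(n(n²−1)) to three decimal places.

-0.486

Ranks of variable 1: 5, 4, 3, 2, 6, 1
Ranks of variable 2: 1, 5, 4, 2, 3, 6
d = r₁ − r₂: 4, -1, -1, 0, 3, -5
d²: 16, 1, 1, 0, 9, 25; Σd² = 52
ρ = 1 − 6·52/(6·35) = 1 − 312/210 = -0.486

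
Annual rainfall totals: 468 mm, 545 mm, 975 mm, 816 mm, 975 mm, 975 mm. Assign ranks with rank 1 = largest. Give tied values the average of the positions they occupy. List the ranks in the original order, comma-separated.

6, 5, 2, 4, 2, 2

Sorted (descending): 975, 975, 975, 816, 545, 468
The 3 values of 975 occupy positions 1–3 → average rank 2.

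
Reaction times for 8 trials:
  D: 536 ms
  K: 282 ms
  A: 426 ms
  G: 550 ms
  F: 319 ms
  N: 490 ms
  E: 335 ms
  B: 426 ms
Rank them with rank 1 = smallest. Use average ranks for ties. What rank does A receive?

Sorted (ascending): 282, 319, 335, 426, 426, 490, 536, 550
The 2 values of 426 occupy positions 4–5 → average rank (4+5)/2 = 4.5.
A has value 426 ms → rank 4.5.

4.5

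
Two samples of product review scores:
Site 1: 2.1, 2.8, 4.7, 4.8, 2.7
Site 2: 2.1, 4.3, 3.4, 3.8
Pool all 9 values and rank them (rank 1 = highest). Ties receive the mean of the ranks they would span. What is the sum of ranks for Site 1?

Sorted (descending): 4.8, 4.7, 4.3, 3.8, 3.4, 2.8, 2.7, 2.1, 2.1
The 2 values of 2.1 occupy positions 8–9 → average rank (8+9)/2 = 8.5.
Site 1 values → pooled ranks: 2.1→8.5, 2.8→6, 4.7→2, 4.8→1, 2.7→7
Rank sum = 8.5 + 6 + 2 + 1 + 7 = 24.5

24.5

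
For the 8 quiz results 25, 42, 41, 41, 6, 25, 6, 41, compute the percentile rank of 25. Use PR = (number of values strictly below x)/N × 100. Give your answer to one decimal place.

N = 8.
Strictly below 25: 2. Equal to 25: 2.
PR = 2/8 × 100 = 25.0

25.0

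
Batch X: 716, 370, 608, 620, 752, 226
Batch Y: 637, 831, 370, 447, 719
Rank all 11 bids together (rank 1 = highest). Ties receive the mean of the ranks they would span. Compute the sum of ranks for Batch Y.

26.5

Sorted (descending): 831, 752, 719, 716, 637, 620, 608, 447, 370, 370, 226
The 2 values of 370 occupy positions 9–10 → average rank (9+10)/2 = 9.5.
Batch Y values → pooled ranks: 637→5, 831→1, 370→9.5, 447→8, 719→3
Rank sum = 5 + 1 + 9.5 + 8 + 3 = 26.5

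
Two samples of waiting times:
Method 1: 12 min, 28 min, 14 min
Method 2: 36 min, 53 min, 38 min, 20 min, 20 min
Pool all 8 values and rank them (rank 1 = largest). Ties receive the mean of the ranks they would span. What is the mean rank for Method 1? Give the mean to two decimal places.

Sorted (descending): 53, 38, 36, 28, 20, 20, 14, 12
The 2 values of 20 occupy positions 5–6 → average rank (5+6)/2 = 5.5.
Method 1 values → pooled ranks: 12→8, 28→4, 14→7
Mean rank = (8 + 4 + 7) / 3 = 6.33

6.33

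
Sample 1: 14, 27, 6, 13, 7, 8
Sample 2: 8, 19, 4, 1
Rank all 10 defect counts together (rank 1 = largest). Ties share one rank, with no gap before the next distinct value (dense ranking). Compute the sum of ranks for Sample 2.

Sorted (descending): 27, 19, 14, 13, 8, 8, 7, 6, 4, 1
The 2 values of 8 share dense rank 5.
Remaining distinct values take the next consecutive integers.
Sample 2 values → pooled ranks: 8→5, 19→2, 4→8, 1→9
Rank sum = 5 + 2 + 8 + 9 = 24

24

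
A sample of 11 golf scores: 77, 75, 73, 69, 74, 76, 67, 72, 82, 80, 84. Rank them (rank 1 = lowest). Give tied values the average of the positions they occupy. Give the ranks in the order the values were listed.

Sorted (ascending): 67, 69, 72, 73, 74, 75, 76, 77, 80, 82, 84
No ties — each value takes its position as its rank.

8, 6, 4, 2, 5, 7, 1, 3, 10, 9, 11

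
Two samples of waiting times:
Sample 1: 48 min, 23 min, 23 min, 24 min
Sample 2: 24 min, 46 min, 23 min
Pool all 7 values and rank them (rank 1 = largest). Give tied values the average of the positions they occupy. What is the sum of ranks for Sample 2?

Sorted (descending): 48, 46, 24, 24, 23, 23, 23
The 2 values of 24 occupy positions 3–4 → average rank (3+4)/2 = 3.5.
The 3 values of 23 occupy positions 5–7 → average rank 6.
Sample 2 values → pooled ranks: 24→3.5, 46→2, 23→6
Rank sum = 3.5 + 2 + 6 = 11.5

11.5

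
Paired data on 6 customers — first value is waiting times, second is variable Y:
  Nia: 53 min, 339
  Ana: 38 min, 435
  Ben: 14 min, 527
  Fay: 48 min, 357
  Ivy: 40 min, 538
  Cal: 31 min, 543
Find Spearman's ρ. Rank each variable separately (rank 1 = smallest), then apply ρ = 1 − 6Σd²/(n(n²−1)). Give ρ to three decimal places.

-0.714

Ranks of variable 1: 6, 3, 1, 5, 4, 2
Ranks of variable 2: 1, 3, 4, 2, 5, 6
d = r₁ − r₂: 5, 0, -3, 3, -1, -4
d²: 25, 0, 9, 9, 1, 16; Σd² = 60
ρ = 1 − 6·60/(6·35) = 1 − 360/210 = -0.714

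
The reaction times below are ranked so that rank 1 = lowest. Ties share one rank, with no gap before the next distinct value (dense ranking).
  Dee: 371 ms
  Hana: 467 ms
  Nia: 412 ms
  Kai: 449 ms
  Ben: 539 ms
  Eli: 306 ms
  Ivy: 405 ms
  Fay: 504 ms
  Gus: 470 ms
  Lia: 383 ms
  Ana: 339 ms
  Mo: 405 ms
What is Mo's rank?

Sorted (ascending): 306, 339, 371, 383, 405, 405, 412, 449, 467, 470, 504, 539
The 2 values of 405 share dense rank 5.
Remaining distinct values take the next consecutive integers.
Mo has value 405 ms → rank 5.

5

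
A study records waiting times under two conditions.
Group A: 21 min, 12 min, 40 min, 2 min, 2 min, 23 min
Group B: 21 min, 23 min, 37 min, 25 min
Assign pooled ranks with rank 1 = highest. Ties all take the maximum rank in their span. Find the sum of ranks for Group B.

Sorted (descending): 40, 37, 25, 23, 23, 21, 21, 12, 2, 2
The 2 values of 23 occupy positions 4–5 → each gets rank 5.
The 2 values of 21 occupy positions 6–7 → each gets rank 7.
The 2 values of 2 occupy positions 9–10 → each gets rank 10.
Group B values → pooled ranks: 21→7, 23→5, 37→2, 25→3
Rank sum = 7 + 5 + 2 + 3 = 17

17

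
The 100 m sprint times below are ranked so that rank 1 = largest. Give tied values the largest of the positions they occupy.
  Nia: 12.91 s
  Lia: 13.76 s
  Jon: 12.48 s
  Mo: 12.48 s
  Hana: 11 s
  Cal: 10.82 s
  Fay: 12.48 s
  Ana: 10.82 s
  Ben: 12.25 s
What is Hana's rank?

Sorted (descending): 13.76, 12.91, 12.48, 12.48, 12.48, 12.25, 11, 10.82, 10.82
The 3 values of 12.48 occupy positions 3–5 → each gets rank 5.
The 2 values of 10.82 occupy positions 8–9 → each gets rank 9.
Hana has value 11 s → rank 7.

7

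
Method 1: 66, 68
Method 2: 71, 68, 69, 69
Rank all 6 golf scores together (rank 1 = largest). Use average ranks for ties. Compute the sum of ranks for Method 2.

10.5

Sorted (descending): 71, 69, 69, 68, 68, 66
The 2 values of 69 occupy positions 2–3 → average rank (2+3)/2 = 2.5.
The 2 values of 68 occupy positions 4–5 → average rank (4+5)/2 = 4.5.
Method 2 values → pooled ranks: 71→1, 68→4.5, 69→2.5, 69→2.5
Rank sum = 1 + 4.5 + 2.5 + 2.5 = 10.5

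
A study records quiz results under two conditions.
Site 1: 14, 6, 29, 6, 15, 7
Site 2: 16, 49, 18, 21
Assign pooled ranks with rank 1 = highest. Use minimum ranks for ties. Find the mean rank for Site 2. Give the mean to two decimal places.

Sorted (descending): 49, 29, 21, 18, 16, 15, 14, 7, 6, 6
The 2 values of 6 occupy positions 9–10 → each gets rank 9.
Site 2 values → pooled ranks: 16→5, 49→1, 18→4, 21→3
Mean rank = (5 + 1 + 4 + 3) / 4 = 3.25

3.25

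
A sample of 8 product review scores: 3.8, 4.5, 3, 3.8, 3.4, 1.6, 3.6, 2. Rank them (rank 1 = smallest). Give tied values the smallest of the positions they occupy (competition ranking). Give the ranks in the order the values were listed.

Sorted (ascending): 1.6, 2, 3, 3.4, 3.6, 3.8, 3.8, 4.5
The 2 values of 3.8 occupy positions 6–7 → each gets rank 6.

6, 8, 3, 6, 4, 1, 5, 2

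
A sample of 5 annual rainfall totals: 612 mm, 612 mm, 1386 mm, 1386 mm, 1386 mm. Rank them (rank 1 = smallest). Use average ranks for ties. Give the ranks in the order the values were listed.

Sorted (ascending): 612, 612, 1386, 1386, 1386
The 2 values of 612 occupy positions 1–2 → average rank (1+2)/2 = 1.5.
The 3 values of 1386 occupy positions 3–5 → average rank 4.

1.5, 1.5, 4, 4, 4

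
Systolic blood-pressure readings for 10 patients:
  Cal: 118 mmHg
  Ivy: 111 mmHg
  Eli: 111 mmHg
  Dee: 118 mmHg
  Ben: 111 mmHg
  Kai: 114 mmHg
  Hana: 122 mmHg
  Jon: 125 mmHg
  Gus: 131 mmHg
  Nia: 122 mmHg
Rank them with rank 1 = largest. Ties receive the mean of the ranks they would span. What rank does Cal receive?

Sorted (descending): 131, 125, 122, 122, 118, 118, 114, 111, 111, 111
The 2 values of 122 occupy positions 3–4 → average rank (3+4)/2 = 3.5.
The 2 values of 118 occupy positions 5–6 → average rank (5+6)/2 = 5.5.
The 3 values of 111 occupy positions 8–10 → average rank 9.
Cal has value 118 mmHg → rank 5.5.

5.5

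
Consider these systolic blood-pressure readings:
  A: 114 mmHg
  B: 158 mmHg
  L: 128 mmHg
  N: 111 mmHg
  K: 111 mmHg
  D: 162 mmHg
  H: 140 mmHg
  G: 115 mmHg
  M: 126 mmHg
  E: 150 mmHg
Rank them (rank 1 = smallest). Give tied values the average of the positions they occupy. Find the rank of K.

1.5

Sorted (ascending): 111, 111, 114, 115, 126, 128, 140, 150, 158, 162
The 2 values of 111 occupy positions 1–2 → average rank (1+2)/2 = 1.5.
K has value 111 mmHg → rank 1.5.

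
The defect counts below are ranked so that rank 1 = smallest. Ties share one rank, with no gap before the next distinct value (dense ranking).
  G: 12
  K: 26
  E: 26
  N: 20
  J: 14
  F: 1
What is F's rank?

Sorted (ascending): 1, 12, 14, 20, 26, 26
The 2 values of 26 share dense rank 5.
Remaining distinct values take the next consecutive integers.
F has value 1 → rank 1.

1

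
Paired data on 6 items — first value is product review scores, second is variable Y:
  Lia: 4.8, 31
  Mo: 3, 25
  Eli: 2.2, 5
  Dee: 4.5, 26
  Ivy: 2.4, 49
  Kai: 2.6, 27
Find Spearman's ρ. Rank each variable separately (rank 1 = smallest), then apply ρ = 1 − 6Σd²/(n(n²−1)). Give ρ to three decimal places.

Ranks of variable 1: 6, 4, 1, 5, 2, 3
Ranks of variable 2: 5, 2, 1, 3, 6, 4
d = r₁ − r₂: 1, 2, 0, 2, -4, -1
d²: 1, 4, 0, 4, 16, 1; Σd² = 26
ρ = 1 − 6·26/(6·35) = 1 − 156/210 = 0.257

0.257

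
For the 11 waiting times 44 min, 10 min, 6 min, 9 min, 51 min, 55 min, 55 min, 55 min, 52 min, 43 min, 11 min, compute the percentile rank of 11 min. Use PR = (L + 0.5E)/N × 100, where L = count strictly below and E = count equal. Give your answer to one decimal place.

31.8

N = 11.
Strictly below 11: 3. Equal to 11: 1.
PR = (3 + 0.5·1)/11 × 100 = 31.8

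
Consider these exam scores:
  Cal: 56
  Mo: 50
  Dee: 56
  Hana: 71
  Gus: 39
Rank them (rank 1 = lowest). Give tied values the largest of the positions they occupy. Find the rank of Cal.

Sorted (ascending): 39, 50, 56, 56, 71
The 2 values of 56 occupy positions 3–4 → each gets rank 4.
Cal has value 56 → rank 4.

4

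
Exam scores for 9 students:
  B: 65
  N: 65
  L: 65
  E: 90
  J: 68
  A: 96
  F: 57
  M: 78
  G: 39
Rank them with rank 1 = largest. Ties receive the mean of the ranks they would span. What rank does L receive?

Sorted (descending): 96, 90, 78, 68, 65, 65, 65, 57, 39
The 3 values of 65 occupy positions 5–7 → average rank 6.
L has value 65 → rank 6.

6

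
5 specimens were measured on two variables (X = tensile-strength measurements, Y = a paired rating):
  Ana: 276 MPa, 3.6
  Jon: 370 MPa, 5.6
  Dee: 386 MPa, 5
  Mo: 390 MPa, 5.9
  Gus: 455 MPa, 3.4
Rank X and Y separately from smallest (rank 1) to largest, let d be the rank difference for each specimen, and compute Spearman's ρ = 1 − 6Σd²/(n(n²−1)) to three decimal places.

Ranks of variable 1: 1, 2, 3, 4, 5
Ranks of variable 2: 2, 4, 3, 5, 1
d = r₁ − r₂: -1, -2, 0, -1, 4
d²: 1, 4, 0, 1, 16; Σd² = 22
ρ = 1 − 6·22/(5·24) = 1 − 132/120 = -0.100

-0.100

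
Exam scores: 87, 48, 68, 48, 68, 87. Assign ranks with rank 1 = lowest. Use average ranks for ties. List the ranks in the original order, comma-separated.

5.5, 1.5, 3.5, 1.5, 3.5, 5.5

Sorted (ascending): 48, 48, 68, 68, 87, 87
The 2 values of 48 occupy positions 1–2 → average rank (1+2)/2 = 1.5.
The 2 values of 68 occupy positions 3–4 → average rank (3+4)/2 = 3.5.
The 2 values of 87 occupy positions 5–6 → average rank (5+6)/2 = 5.5.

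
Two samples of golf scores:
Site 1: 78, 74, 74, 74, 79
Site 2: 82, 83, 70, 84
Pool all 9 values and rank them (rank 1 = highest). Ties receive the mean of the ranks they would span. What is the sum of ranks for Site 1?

30

Sorted (descending): 84, 83, 82, 79, 78, 74, 74, 74, 70
The 3 values of 74 occupy positions 6–8 → average rank 7.
Site 1 values → pooled ranks: 78→5, 74→7, 74→7, 74→7, 79→4
Rank sum = 5 + 7 + 7 + 7 + 4 = 30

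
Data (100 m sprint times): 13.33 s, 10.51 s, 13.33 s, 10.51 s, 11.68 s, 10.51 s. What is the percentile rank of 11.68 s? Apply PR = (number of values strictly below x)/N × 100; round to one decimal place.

N = 6.
Strictly below 11.68: 3. Equal to 11.68: 1.
PR = 3/6 × 100 = 50.0

50.0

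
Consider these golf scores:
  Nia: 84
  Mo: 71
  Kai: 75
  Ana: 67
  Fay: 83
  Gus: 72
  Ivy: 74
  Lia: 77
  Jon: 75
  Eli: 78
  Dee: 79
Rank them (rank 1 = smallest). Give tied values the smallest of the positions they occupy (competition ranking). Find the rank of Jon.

5

Sorted (ascending): 67, 71, 72, 74, 75, 75, 77, 78, 79, 83, 84
The 2 values of 75 occupy positions 5–6 → each gets rank 5.
Jon has value 75 → rank 5.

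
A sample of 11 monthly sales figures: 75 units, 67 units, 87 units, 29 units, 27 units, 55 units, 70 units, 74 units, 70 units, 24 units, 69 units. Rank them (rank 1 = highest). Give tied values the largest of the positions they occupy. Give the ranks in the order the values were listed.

Sorted (descending): 87, 75, 74, 70, 70, 69, 67, 55, 29, 27, 24
The 2 values of 70 occupy positions 4–5 → each gets rank 5.

2, 7, 1, 9, 10, 8, 5, 3, 5, 11, 6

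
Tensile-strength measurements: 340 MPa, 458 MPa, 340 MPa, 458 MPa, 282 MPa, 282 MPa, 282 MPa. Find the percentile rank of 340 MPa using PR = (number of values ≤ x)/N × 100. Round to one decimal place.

N = 7.
Strictly below 340: 3. Equal to 340: 2.
PR = 5/7 × 100 = 71.4

71.4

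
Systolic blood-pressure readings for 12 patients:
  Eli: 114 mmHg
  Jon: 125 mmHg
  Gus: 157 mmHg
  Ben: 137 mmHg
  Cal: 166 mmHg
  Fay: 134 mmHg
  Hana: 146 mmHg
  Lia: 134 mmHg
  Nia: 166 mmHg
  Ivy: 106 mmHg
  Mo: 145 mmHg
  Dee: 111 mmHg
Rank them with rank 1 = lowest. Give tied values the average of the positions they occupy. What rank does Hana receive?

Sorted (ascending): 106, 111, 114, 125, 134, 134, 137, 145, 146, 157, 166, 166
The 2 values of 134 occupy positions 5–6 → average rank (5+6)/2 = 5.5.
The 2 values of 166 occupy positions 11–12 → average rank (11+12)/2 = 11.5.
Hana has value 146 mmHg → rank 9.

9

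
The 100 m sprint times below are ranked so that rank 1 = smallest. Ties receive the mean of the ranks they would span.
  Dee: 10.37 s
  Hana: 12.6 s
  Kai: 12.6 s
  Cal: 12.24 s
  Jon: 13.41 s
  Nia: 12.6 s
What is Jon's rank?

Sorted (ascending): 10.37, 12.24, 12.6, 12.6, 12.6, 13.41
The 3 values of 12.6 occupy positions 3–5 → average rank 4.
Jon has value 13.41 s → rank 6.

6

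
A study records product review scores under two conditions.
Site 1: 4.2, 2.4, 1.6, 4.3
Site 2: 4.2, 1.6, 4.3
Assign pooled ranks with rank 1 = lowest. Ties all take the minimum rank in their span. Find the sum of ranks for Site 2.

11

Sorted (ascending): 1.6, 1.6, 2.4, 4.2, 4.2, 4.3, 4.3
The 2 values of 1.6 occupy positions 1–2 → each gets rank 1.
The 2 values of 4.2 occupy positions 4–5 → each gets rank 4.
The 2 values of 4.3 occupy positions 6–7 → each gets rank 6.
Site 2 values → pooled ranks: 4.2→4, 1.6→1, 4.3→6
Rank sum = 4 + 1 + 6 = 11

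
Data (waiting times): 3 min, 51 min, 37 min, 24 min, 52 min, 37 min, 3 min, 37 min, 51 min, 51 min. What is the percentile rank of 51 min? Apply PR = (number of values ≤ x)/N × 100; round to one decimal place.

N = 10.
Strictly below 51: 6. Equal to 51: 3.
PR = 9/10 × 100 = 90.0

90.0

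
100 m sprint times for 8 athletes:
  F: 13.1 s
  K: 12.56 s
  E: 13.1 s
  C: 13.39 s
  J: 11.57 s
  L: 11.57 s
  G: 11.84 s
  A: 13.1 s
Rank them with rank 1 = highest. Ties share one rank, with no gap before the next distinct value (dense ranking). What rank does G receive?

4

Sorted (descending): 13.39, 13.1, 13.1, 13.1, 12.56, 11.84, 11.57, 11.57
The 3 values of 13.1 share dense rank 2.
The 2 values of 11.57 share dense rank 5.
Remaining distinct values take the next consecutive integers.
G has value 11.84 s → rank 4.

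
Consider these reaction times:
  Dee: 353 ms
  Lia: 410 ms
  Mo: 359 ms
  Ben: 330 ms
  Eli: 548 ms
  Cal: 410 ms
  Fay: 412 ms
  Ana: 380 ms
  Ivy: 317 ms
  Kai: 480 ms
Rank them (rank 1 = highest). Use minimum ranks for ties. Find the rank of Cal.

4

Sorted (descending): 548, 480, 412, 410, 410, 380, 359, 353, 330, 317
The 2 values of 410 occupy positions 4–5 → each gets rank 4.
Cal has value 410 ms → rank 4.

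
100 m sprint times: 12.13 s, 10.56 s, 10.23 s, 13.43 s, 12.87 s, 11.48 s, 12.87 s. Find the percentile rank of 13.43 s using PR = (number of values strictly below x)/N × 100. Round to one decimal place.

85.7

N = 7.
Strictly below 13.43: 6. Equal to 13.43: 1.
PR = 6/7 × 100 = 85.7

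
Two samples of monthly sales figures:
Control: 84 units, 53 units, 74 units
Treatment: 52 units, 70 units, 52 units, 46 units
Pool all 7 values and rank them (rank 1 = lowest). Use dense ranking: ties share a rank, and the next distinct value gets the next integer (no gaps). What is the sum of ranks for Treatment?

9

Sorted (ascending): 46, 52, 52, 53, 70, 74, 84
The 2 values of 52 share dense rank 2.
Remaining distinct values take the next consecutive integers.
Treatment values → pooled ranks: 52→2, 70→4, 52→2, 46→1
Rank sum = 2 + 4 + 2 + 1 = 9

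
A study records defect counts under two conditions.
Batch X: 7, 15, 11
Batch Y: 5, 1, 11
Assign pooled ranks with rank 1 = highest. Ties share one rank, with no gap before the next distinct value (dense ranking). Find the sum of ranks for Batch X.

6

Sorted (descending): 15, 11, 11, 7, 5, 1
The 2 values of 11 share dense rank 2.
Remaining distinct values take the next consecutive integers.
Batch X values → pooled ranks: 7→3, 15→1, 11→2
Rank sum = 3 + 1 + 2 = 6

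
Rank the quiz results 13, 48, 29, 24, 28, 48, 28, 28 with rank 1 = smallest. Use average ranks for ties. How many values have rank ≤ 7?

Sorted (ascending): 13, 24, 28, 28, 28, 29, 48, 48
The 3 values of 28 occupy positions 3–5 → average rank 4.
The 2 values of 48 occupy positions 7–8 → average rank (7+8)/2 = 7.5.
Ranks ≤ 7: {1, 2, 4, 4, 4, 6} → 6 values.

6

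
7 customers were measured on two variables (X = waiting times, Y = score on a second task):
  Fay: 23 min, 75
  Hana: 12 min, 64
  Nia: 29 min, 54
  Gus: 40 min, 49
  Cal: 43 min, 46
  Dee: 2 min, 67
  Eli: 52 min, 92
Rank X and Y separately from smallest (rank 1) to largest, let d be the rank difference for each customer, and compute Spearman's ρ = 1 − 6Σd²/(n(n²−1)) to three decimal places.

-0.143

Ranks of variable 1: 3, 2, 4, 5, 6, 1, 7
Ranks of variable 2: 6, 4, 3, 2, 1, 5, 7
d = r₁ − r₂: -3, -2, 1, 3, 5, -4, 0
d²: 9, 4, 1, 9, 25, 16, 0; Σd² = 64
ρ = 1 − 6·64/(7·48) = 1 − 384/336 = -0.143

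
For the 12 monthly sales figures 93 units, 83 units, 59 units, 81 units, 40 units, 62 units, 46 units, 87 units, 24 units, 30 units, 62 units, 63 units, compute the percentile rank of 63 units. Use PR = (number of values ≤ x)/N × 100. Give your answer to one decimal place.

N = 12.
Strictly below 63: 7. Equal to 63: 1.
PR = 8/12 × 100 = 66.7

66.7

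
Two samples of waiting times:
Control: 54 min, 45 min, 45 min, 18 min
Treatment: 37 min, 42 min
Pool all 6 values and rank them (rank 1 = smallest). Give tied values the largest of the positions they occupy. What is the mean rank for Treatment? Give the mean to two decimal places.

Sorted (ascending): 18, 37, 42, 45, 45, 54
The 2 values of 45 occupy positions 4–5 → each gets rank 5.
Treatment values → pooled ranks: 37→2, 42→3
Mean rank = (2 + 3) / 2 = 2.50

2.50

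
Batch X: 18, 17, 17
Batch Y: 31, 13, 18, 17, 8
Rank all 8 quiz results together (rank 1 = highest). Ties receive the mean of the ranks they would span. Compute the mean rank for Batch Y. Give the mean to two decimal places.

4.70

Sorted (descending): 31, 18, 18, 17, 17, 17, 13, 8
The 2 values of 18 occupy positions 2–3 → average rank (2+3)/2 = 2.5.
The 3 values of 17 occupy positions 4–6 → average rank 5.
Batch Y values → pooled ranks: 31→1, 13→7, 18→2.5, 17→5, 8→8
Mean rank = (1 + 7 + 2.5 + 5 + 8) / 5 = 4.70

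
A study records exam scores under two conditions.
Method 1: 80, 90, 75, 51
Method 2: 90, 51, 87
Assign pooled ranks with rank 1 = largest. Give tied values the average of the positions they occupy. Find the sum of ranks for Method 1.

17

Sorted (descending): 90, 90, 87, 80, 75, 51, 51
The 2 values of 90 occupy positions 1–2 → average rank (1+2)/2 = 1.5.
The 2 values of 51 occupy positions 6–7 → average rank (6+7)/2 = 6.5.
Method 1 values → pooled ranks: 80→4, 90→1.5, 75→5, 51→6.5
Rank sum = 4 + 1.5 + 5 + 6.5 = 17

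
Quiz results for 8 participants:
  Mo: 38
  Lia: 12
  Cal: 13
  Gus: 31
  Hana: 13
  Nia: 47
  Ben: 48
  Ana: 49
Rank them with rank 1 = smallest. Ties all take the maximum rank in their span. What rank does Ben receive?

Sorted (ascending): 12, 13, 13, 31, 38, 47, 48, 49
The 2 values of 13 occupy positions 2–3 → each gets rank 3.
Ben has value 48 → rank 7.

7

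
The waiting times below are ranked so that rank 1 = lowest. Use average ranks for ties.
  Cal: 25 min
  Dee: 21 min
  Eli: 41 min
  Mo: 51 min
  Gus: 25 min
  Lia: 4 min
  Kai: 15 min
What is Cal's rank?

4.5

Sorted (ascending): 4, 15, 21, 25, 25, 41, 51
The 2 values of 25 occupy positions 4–5 → average rank (4+5)/2 = 4.5.
Cal has value 25 min → rank 4.5.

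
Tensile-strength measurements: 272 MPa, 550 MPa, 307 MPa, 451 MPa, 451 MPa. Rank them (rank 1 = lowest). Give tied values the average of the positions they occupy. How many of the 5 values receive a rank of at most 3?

Sorted (ascending): 272, 307, 451, 451, 550
The 2 values of 451 occupy positions 3–4 → average rank (3+4)/2 = 3.5.
Ranks ≤ 3: {1, 2} → 2 values.

2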